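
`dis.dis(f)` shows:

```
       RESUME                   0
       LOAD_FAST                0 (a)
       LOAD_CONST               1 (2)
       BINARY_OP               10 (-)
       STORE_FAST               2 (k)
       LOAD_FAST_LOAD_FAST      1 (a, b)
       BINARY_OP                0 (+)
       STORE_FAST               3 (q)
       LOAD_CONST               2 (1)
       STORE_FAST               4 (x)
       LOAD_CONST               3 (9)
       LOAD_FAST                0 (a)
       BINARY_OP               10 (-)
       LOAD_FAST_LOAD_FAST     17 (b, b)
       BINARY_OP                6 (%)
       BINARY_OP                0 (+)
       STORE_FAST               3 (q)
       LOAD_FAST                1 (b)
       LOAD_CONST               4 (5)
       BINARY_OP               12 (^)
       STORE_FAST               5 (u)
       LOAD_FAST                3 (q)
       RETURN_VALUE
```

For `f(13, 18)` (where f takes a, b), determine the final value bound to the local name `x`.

LOAD_FAST a → push 13. Stack: [13]
LOAD_CONST → push 2. Stack: [13, 2]
BINARY_OP - → 13 - 2 = 11. Stack: [11]
STORE_FAST k → k=11. Stack: []
LOAD_FAST_LOAD_FAST a,b → push 13,18. Stack: [13, 18]
BINARY_OP + → 13 + 18 = 31. Stack: [31]
STORE_FAST q → q=31. Stack: []
LOAD_CONST → push 1. Stack: [1]
STORE_FAST x → x=1. Stack: []
LOAD_CONST → push 9. Stack: [9]
LOAD_FAST a → push 13. Stack: [9, 13]
BINARY_OP - → 9 - 13 = -4. Stack: [-4]
LOAD_FAST_LOAD_FAST b,b → push 18,18. Stack: [-4, 18, 18]
BINARY_OP % → 18 % 18 = 0. Stack: [-4, 0]
BINARY_OP + → -4 + 0 = -4. Stack: [-4]
STORE_FAST q → q=-4. Stack: []
LOAD_FAST b → push 18. Stack: [18]
LOAD_CONST → push 5. Stack: [18, 5]
BINARY_OP ^ → 18 ^ 5 = 23. Stack: [23]
STORE_FAST u → u=23. Stack: []
LOAD_FAST q → push -4. Stack: [-4]
RETURN_VALUE → return -4.

1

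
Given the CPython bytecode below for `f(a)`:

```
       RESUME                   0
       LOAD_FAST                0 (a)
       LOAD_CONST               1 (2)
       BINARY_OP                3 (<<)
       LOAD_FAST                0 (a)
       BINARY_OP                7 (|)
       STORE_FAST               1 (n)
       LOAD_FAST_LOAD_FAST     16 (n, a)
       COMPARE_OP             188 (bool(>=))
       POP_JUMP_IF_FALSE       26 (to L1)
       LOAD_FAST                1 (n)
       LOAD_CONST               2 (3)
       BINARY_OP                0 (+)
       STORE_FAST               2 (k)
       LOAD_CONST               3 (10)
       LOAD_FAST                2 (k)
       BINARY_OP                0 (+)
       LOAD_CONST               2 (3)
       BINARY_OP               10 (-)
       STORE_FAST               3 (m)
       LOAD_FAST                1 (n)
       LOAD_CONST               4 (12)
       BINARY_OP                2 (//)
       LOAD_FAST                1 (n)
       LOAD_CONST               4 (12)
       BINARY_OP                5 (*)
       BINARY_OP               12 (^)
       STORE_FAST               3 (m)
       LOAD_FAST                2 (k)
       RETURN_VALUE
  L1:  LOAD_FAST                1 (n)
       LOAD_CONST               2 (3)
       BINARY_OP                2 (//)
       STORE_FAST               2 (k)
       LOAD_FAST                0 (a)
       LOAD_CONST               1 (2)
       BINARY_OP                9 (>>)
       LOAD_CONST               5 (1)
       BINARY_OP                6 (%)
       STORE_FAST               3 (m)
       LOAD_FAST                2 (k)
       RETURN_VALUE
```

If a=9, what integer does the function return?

48

LOAD_FAST a → push 9. Stack: [9]
LOAD_CONST → push 2. Stack: [9, 2]
BINARY_OP << → 9 << 2 = 36. Stack: [36]
LOAD_FAST a → push 9. Stack: [36, 9]
BINARY_OP | → 36 | 9 = 45. Stack: [45]
STORE_FAST n → n=45. Stack: []
LOAD_FAST_LOAD_FAST n,a → push 45,9. Stack: [45, 9]
COMPARE_OP bool(>=) → 45 vs 9 = True. Stack: [True]
POP_JUMP_IF_FALSE → pop True; no jump. Stack: []
LOAD_FAST n → push 45. Stack: [45]
LOAD_CONST → push 3. Stack: [45, 3]
BINARY_OP + → 45 + 3 = 48. Stack: [48]
STORE_FAST k → k=48. Stack: []
LOAD_CONST → push 10. Stack: [10]
LOAD_FAST k → push 48. Stack: [10, 48]
BINARY_OP + → 10 + 48 = 58. Stack: [58]
LOAD_CONST → push 3. Stack: [58, 3]
BINARY_OP - → 58 - 3 = 55. Stack: [55]
STORE_FAST m → m=55. Stack: []
LOAD_FAST n → push 45. Stack: [45]
LOAD_CONST → push 12. Stack: [45, 12]
BINARY_OP // → 45 // 12 = 3. Stack: [3]
LOAD_FAST n → push 45. Stack: [3, 45]
LOAD_CONST → push 12. Stack: [3, 45, 12]
BINARY_OP * → 45 * 12 = 540. Stack: [3, 540]
BINARY_OP ^ → 3 ^ 540 = 543. Stack: [543]
STORE_FAST m → m=543. Stack: []
LOAD_FAST k → push 48. Stack: [48]
RETURN_VALUE → return 48.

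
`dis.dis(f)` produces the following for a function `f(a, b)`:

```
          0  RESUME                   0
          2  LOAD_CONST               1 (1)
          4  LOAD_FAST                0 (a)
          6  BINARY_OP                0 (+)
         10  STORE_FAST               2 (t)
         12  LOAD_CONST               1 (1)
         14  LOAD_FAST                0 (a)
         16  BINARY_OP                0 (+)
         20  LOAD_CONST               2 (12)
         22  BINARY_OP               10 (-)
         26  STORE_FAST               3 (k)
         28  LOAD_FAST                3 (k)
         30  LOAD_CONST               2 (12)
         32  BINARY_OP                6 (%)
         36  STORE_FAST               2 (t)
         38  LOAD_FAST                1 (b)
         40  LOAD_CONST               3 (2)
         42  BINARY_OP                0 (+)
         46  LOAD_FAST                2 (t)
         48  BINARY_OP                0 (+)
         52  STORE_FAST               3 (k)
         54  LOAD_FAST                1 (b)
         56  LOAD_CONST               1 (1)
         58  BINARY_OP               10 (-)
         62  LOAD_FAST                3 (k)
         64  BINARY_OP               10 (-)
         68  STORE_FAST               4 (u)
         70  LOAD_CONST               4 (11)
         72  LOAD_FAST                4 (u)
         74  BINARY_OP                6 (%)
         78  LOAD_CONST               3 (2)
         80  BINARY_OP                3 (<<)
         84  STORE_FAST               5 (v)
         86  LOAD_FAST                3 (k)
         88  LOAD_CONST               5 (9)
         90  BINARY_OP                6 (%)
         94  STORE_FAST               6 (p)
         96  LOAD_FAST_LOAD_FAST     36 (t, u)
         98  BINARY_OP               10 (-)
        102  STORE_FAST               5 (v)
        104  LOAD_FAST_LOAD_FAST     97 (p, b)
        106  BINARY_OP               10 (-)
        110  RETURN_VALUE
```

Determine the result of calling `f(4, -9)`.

LOAD_CONST → push 1. Stack: [1]
LOAD_FAST a → push 4. Stack: [1, 4]
BINARY_OP + → 1 + 4 = 5. Stack: [5]
STORE_FAST t → t=5. Stack: []
LOAD_CONST → push 1. Stack: [1]
LOAD_FAST a → push 4. Stack: [1, 4]
BINARY_OP + → 1 + 4 = 5. Stack: [5]
LOAD_CONST → push 12. Stack: [5, 12]
BINARY_OP - → 5 - 12 = -7. Stack: [-7]
STORE_FAST k → k=-7. Stack: []
LOAD_FAST k → push -7. Stack: [-7]
LOAD_CONST → push 12. Stack: [-7, 12]
BINARY_OP % → -7 % 12 = 5. Stack: [5]
STORE_FAST t → t=5. Stack: []
LOAD_FAST b → push -9. Stack: [-9]
LOAD_CONST → push 2. Stack: [-9, 2]
BINARY_OP + → -9 + 2 = -7. Stack: [-7]
LOAD_FAST t → push 5. Stack: [-7, 5]
BINARY_OP + → -7 + 5 = -2. Stack: [-2]
STORE_FAST k → k=-2. Stack: []
LOAD_FAST b → push -9. Stack: [-9]
LOAD_CONST → push 1. Stack: [-9, 1]
BINARY_OP - → -9 - 1 = -10. Stack: [-10]
LOAD_FAST k → push -2. Stack: [-10, -2]
BINARY_OP - → -10 - -2 = -8. Stack: [-8]
STORE_FAST u → u=-8. Stack: []
LOAD_CONST → push 11. Stack: [11]
LOAD_FAST u → push -8. Stack: [11, -8]
BINARY_OP % → 11 % -8 = -5. Stack: [-5]
LOAD_CONST → push 2. Stack: [-5, 2]
BINARY_OP << → -5 << 2 = -20. Stack: [-20]
STORE_FAST v → v=-20. Stack: []
LOAD_FAST k → push -2. Stack: [-2]
LOAD_CONST → push 9. Stack: [-2, 9]
BINARY_OP % → -2 % 9 = 7. Stack: [7]
STORE_FAST p → p=7. Stack: []
LOAD_FAST_LOAD_FAST t,u → push 5,-8. Stack: [5, -8]
BINARY_OP - → 5 - -8 = 13. Stack: [13]
STORE_FAST v → v=13. Stack: []
LOAD_FAST_LOAD_FAST p,b → push 7,-9. Stack: [7, -9]
BINARY_OP - → 7 - -9 = 16. Stack: [16]
RETURN_VALUE → return 16.

16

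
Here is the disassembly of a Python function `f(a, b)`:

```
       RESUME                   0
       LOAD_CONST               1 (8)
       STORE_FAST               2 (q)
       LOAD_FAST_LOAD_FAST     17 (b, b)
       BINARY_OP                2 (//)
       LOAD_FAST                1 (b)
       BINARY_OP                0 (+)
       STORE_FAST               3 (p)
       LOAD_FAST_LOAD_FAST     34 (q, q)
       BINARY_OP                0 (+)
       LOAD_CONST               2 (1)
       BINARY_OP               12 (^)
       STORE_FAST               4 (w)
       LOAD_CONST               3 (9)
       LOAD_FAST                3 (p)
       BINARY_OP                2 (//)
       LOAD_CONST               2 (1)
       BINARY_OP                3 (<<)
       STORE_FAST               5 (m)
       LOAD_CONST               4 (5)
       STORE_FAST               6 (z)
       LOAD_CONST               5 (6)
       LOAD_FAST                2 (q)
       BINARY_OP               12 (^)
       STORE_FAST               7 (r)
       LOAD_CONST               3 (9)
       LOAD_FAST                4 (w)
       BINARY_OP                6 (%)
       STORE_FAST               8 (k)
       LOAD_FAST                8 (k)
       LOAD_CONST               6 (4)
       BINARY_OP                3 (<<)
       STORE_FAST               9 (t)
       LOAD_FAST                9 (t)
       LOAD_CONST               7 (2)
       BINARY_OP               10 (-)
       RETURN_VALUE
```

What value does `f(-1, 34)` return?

142

LOAD_CONST → push 8. Stack: [8]
STORE_FAST q → q=8. Stack: []
LOAD_FAST_LOAD_FAST b,b → push 34,34. Stack: [34, 34]
BINARY_OP // → 34 // 34 = 1. Stack: [1]
LOAD_FAST b → push 34. Stack: [1, 34]
BINARY_OP + → 1 + 34 = 35. Stack: [35]
STORE_FAST p → p=35. Stack: []
LOAD_FAST_LOAD_FAST q,q → push 8,8. Stack: [8, 8]
BINARY_OP + → 8 + 8 = 16. Stack: [16]
LOAD_CONST → push 1. Stack: [16, 1]
BINARY_OP ^ → 16 ^ 1 = 17. Stack: [17]
STORE_FAST w → w=17. Stack: []
LOAD_CONST → push 9. Stack: [9]
LOAD_FAST p → push 35. Stack: [9, 35]
BINARY_OP // → 9 // 35 = 0. Stack: [0]
LOAD_CONST → push 1. Stack: [0, 1]
BINARY_OP << → 0 << 1 = 0. Stack: [0]
STORE_FAST m → m=0. Stack: []
LOAD_CONST → push 5. Stack: [5]
STORE_FAST z → z=5. Stack: []
LOAD_CONST → push 6. Stack: [6]
LOAD_FAST q → push 8. Stack: [6, 8]
BINARY_OP ^ → 6 ^ 8 = 14. Stack: [14]
STORE_FAST r → r=14. Stack: []
LOAD_CONST → push 9. Stack: [9]
LOAD_FAST w → push 17. Stack: [9, 17]
BINARY_OP % → 9 % 17 = 9. Stack: [9]
STORE_FAST k → k=9. Stack: []
LOAD_FAST k → push 9. Stack: [9]
LOAD_CONST → push 4. Stack: [9, 4]
BINARY_OP << → 9 << 4 = 144. Stack: [144]
STORE_FAST t → t=144. Stack: []
LOAD_FAST t → push 144. Stack: [144]
LOAD_CONST → push 2. Stack: [144, 2]
BINARY_OP - → 144 - 2 = 142. Stack: [142]
RETURN_VALUE → return 142.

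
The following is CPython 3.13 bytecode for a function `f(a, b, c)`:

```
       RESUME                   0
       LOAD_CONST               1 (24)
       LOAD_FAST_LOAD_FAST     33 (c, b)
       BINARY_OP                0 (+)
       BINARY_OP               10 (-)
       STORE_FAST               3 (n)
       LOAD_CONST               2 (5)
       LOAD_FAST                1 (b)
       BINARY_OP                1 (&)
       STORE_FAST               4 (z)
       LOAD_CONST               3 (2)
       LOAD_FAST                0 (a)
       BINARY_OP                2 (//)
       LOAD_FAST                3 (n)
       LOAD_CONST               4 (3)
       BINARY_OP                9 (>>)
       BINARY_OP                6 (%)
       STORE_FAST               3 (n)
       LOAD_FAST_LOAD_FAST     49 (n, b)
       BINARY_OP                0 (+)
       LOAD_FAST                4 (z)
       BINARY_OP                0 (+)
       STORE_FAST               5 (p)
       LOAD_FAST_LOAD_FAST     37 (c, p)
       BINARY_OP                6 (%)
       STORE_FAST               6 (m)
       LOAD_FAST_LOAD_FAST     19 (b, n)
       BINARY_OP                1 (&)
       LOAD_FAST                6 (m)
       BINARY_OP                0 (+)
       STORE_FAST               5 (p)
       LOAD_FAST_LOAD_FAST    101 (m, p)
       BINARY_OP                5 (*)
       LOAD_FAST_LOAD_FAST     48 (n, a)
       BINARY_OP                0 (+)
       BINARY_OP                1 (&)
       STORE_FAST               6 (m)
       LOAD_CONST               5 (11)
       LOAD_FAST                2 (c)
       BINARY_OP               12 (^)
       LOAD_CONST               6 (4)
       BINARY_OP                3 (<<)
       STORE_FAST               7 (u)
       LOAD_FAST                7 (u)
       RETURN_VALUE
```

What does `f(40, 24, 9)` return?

32

LOAD_CONST → push 24. Stack: [24]
LOAD_FAST_LOAD_FAST c,b → push 9,24. Stack: [24, 9, 24]
BINARY_OP + → 9 + 24 = 33. Stack: [24, 33]
BINARY_OP - → 24 - 33 = -9. Stack: [-9]
STORE_FAST n → n=-9. Stack: []
LOAD_CONST → push 5. Stack: [5]
LOAD_FAST b → push 24. Stack: [5, 24]
BINARY_OP & → 5 & 24 = 0. Stack: [0]
STORE_FAST z → z=0. Stack: []
LOAD_CONST → push 2. Stack: [2]
LOAD_FAST a → push 40. Stack: [2, 40]
BINARY_OP // → 2 // 40 = 0. Stack: [0]
LOAD_FAST n → push -9. Stack: [0, -9]
LOAD_CONST → push 3. Stack: [0, -9, 3]
BINARY_OP >> → -9 >> 3 = -2. Stack: [0, -2]
BINARY_OP % → 0 % -2 = 0. Stack: [0]
STORE_FAST n → n=0. Stack: []
LOAD_FAST_LOAD_FAST n,b → push 0,24. Stack: [0, 24]
BINARY_OP + → 0 + 24 = 24. Stack: [24]
LOAD_FAST z → push 0. Stack: [24, 0]
BINARY_OP + → 24 + 0 = 24. Stack: [24]
STORE_FAST p → p=24. Stack: []
LOAD_FAST_LOAD_FAST c,p → push 9,24. Stack: [9, 24]
BINARY_OP % → 9 % 24 = 9. Stack: [9]
STORE_FAST m → m=9. Stack: []
LOAD_FAST_LOAD_FAST b,n → push 24,0. Stack: [24, 0]
BINARY_OP & → 24 & 0 = 0. Stack: [0]
LOAD_FAST m → push 9. Stack: [0, 9]
BINARY_OP + → 0 + 9 = 9. Stack: [9]
STORE_FAST p → p=9. Stack: []
LOAD_FAST_LOAD_FAST m,p → push 9,9. Stack: [9, 9]
BINARY_OP * → 9 * 9 = 81. Stack: [81]
LOAD_FAST_LOAD_FAST n,a → push 0,40. Stack: [81, 0, 40]
BINARY_OP + → 0 + 40 = 40. Stack: [81, 40]
BINARY_OP & → 81 & 40 = 0. Stack: [0]
STORE_FAST m → m=0. Stack: []
LOAD_CONST → push 11. Stack: [11]
LOAD_FAST c → push 9. Stack: [11, 9]
BINARY_OP ^ → 11 ^ 9 = 2. Stack: [2]
LOAD_CONST → push 4. Stack: [2, 4]
BINARY_OP << → 2 << 4 = 32. Stack: [32]
STORE_FAST u → u=32. Stack: []
LOAD_FAST u → push 32. Stack: [32]
RETURN_VALUE → return 32.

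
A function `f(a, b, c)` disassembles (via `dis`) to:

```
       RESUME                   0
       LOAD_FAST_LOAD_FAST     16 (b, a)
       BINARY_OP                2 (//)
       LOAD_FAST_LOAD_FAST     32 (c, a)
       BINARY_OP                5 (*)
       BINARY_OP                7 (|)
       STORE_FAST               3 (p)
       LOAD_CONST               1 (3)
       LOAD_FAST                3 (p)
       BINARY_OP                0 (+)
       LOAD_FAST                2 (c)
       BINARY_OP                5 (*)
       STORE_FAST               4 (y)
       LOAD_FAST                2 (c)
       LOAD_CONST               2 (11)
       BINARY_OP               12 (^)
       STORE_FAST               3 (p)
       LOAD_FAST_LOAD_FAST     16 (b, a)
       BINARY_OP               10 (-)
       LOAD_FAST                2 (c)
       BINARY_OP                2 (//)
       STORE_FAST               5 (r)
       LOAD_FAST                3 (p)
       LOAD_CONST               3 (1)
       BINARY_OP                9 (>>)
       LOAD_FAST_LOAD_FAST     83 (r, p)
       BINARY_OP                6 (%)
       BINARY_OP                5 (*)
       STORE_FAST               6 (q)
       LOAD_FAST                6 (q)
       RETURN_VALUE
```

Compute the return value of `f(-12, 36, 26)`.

LOAD_FAST_LOAD_FAST b,a → push 36,-12. Stack: [36, -12]
BINARY_OP // → 36 // -12 = -3. Stack: [-3]
LOAD_FAST_LOAD_FAST c,a → push 26,-12. Stack: [-3, 26, -12]
BINARY_OP * → 26 * -12 = -312. Stack: [-3, -312]
BINARY_OP | → -3 | -312 = -3. Stack: [-3]
STORE_FAST p → p=-3. Stack: []
LOAD_CONST → push 3. Stack: [3]
LOAD_FAST p → push -3. Stack: [3, -3]
BINARY_OP + → 3 + -3 = 0. Stack: [0]
LOAD_FAST c → push 26. Stack: [0, 26]
BINARY_OP * → 0 * 26 = 0. Stack: [0]
STORE_FAST y → y=0. Stack: []
LOAD_FAST c → push 26. Stack: [26]
LOAD_CONST → push 11. Stack: [26, 11]
BINARY_OP ^ → 26 ^ 11 = 17. Stack: [17]
STORE_FAST p → p=17. Stack: []
LOAD_FAST_LOAD_FAST b,a → push 36,-12. Stack: [36, -12]
BINARY_OP - → 36 - -12 = 48. Stack: [48]
LOAD_FAST c → push 26. Stack: [48, 26]
BINARY_OP // → 48 // 26 = 1. Stack: [1]
STORE_FAST r → r=1. Stack: []
LOAD_FAST p → push 17. Stack: [17]
LOAD_CONST → push 1. Stack: [17, 1]
BINARY_OP >> → 17 >> 1 = 8. Stack: [8]
LOAD_FAST_LOAD_FAST r,p → push 1,17. Stack: [8, 1, 17]
BINARY_OP % → 1 % 17 = 1. Stack: [8, 1]
BINARY_OP * → 8 * 1 = 8. Stack: [8]
STORE_FAST q → q=8. Stack: []
LOAD_FAST q → push 8. Stack: [8]
RETURN_VALUE → return 8.

8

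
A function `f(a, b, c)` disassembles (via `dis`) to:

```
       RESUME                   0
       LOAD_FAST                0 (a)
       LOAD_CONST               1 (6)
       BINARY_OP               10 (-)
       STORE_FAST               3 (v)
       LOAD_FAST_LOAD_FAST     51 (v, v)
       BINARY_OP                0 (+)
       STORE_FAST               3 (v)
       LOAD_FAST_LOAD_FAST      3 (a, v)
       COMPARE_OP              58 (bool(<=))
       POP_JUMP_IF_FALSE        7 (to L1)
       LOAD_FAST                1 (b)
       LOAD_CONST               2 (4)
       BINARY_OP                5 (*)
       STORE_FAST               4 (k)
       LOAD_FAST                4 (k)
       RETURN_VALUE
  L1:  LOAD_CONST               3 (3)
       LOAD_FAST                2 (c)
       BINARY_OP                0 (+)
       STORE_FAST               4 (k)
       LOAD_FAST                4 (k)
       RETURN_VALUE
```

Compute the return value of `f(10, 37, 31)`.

LOAD_FAST a → push 10. Stack: [10]
LOAD_CONST → push 6. Stack: [10, 6]
BINARY_OP - → 10 - 6 = 4. Stack: [4]
STORE_FAST v → v=4. Stack: []
LOAD_FAST_LOAD_FAST v,v → push 4,4. Stack: [4, 4]
BINARY_OP + → 4 + 4 = 8. Stack: [8]
STORE_FAST v → v=8. Stack: []
LOAD_FAST_LOAD_FAST a,v → push 10,8. Stack: [10, 8]
COMPARE_OP bool(<=) → 10 vs 8 = False. Stack: [False]
POP_JUMP_IF_FALSE → pop False; jump. Stack: []
LOAD_CONST → push 3. Stack: [3]
LOAD_FAST c → push 31. Stack: [3, 31]
BINARY_OP + → 3 + 31 = 34. Stack: [34]
STORE_FAST k → k=34. Stack: []
LOAD_FAST k → push 34. Stack: [34]
RETURN_VALUE → return 34.

34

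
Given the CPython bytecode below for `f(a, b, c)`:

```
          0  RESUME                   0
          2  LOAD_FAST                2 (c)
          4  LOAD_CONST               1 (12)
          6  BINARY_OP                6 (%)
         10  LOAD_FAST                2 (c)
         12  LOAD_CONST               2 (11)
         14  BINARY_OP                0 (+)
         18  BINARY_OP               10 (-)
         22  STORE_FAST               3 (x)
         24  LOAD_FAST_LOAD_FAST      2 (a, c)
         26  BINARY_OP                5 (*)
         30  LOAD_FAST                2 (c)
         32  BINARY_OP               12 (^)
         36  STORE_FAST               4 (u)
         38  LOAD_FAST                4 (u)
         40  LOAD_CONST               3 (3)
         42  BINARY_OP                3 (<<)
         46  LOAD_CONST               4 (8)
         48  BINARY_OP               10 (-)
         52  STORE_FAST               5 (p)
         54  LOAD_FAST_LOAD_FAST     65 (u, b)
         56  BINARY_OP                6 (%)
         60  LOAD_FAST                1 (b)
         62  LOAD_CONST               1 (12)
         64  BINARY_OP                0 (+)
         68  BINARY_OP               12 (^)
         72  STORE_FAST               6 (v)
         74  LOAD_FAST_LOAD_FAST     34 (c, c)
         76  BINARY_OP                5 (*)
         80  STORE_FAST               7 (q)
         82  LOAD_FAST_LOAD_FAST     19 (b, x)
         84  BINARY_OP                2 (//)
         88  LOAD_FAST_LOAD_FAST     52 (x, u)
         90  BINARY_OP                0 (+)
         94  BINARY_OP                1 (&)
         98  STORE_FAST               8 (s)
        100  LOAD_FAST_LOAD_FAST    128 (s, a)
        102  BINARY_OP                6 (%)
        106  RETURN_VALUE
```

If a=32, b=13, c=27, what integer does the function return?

LOAD_FAST c → push 27. Stack: [27]
LOAD_CONST → push 12. Stack: [27, 12]
BINARY_OP % → 27 % 12 = 3. Stack: [3]
LOAD_FAST c → push 27. Stack: [3, 27]
LOAD_CONST → push 11. Stack: [3, 27, 11]
BINARY_OP + → 27 + 11 = 38. Stack: [3, 38]
BINARY_OP - → 3 - 38 = -35. Stack: [-35]
STORE_FAST x → x=-35. Stack: []
LOAD_FAST_LOAD_FAST a,c → push 32,27. Stack: [32, 27]
BINARY_OP * → 32 * 27 = 864. Stack: [864]
LOAD_FAST c → push 27. Stack: [864, 27]
BINARY_OP ^ → 864 ^ 27 = 891. Stack: [891]
STORE_FAST u → u=891. Stack: []
LOAD_FAST u → push 891. Stack: [891]
LOAD_CONST → push 3. Stack: [891, 3]
BINARY_OP << → 891 << 3 = 7128. Stack: [7128]
LOAD_CONST → push 8. Stack: [7128, 8]
BINARY_OP - → 7128 - 8 = 7120. Stack: [7120]
STORE_FAST p → p=7120. Stack: []
LOAD_FAST_LOAD_FAST u,b → push 891,13. Stack: [891, 13]
BINARY_OP % → 891 % 13 = 7. Stack: [7]
LOAD_FAST b → push 13. Stack: [7, 13]
LOAD_CONST → push 12. Stack: [7, 13, 12]
BINARY_OP + → 13 + 12 = 25. Stack: [7, 25]
BINARY_OP ^ → 7 ^ 25 = 30. Stack: [30]
STORE_FAST v → v=30. Stack: []
LOAD_FAST_LOAD_FAST c,c → push 27,27. Stack: [27, 27]
BINARY_OP * → 27 * 27 = 729. Stack: [729]
STORE_FAST q → q=729. Stack: []
LOAD_FAST_LOAD_FAST b,x → push 13,-35. Stack: [13, -35]
BINARY_OP // → 13 // -35 = -1. Stack: [-1]
LOAD_FAST_LOAD_FAST x,u → push -35,891. Stack: [-1, -35, 891]
BINARY_OP + → -35 + 891 = 856. Stack: [-1, 856]
BINARY_OP & → -1 & 856 = 856. Stack: [856]
STORE_FAST s → s=856. Stack: []
LOAD_FAST_LOAD_FAST s,a → push 856,32. Stack: [856, 32]
BINARY_OP % → 856 % 32 = 24. Stack: [24]
RETURN_VALUE → return 24.

24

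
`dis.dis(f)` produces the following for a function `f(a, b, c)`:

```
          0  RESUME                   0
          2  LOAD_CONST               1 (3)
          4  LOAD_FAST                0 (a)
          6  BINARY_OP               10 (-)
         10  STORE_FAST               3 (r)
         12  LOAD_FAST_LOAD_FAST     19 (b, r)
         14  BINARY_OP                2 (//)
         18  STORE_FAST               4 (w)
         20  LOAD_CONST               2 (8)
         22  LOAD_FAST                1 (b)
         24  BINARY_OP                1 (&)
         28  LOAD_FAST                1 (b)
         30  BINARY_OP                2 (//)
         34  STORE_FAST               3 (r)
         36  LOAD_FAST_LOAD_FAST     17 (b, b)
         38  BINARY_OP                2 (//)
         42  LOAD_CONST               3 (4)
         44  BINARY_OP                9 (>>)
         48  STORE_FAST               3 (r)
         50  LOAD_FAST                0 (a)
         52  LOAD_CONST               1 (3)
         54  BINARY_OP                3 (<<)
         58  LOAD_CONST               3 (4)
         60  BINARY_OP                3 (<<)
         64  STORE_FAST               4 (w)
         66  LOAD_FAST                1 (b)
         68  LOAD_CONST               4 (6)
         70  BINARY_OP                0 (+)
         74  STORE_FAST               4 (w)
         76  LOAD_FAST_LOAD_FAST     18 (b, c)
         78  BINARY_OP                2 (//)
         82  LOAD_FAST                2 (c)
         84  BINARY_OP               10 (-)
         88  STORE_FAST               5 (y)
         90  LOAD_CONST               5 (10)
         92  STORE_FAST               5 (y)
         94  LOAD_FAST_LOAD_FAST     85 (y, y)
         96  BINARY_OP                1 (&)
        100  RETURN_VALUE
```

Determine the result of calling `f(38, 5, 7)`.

10

LOAD_CONST → push 3. Stack: [3]
LOAD_FAST a → push 38. Stack: [3, 38]
BINARY_OP - → 3 - 38 = -35. Stack: [-35]
STORE_FAST r → r=-35. Stack: []
LOAD_FAST_LOAD_FAST b,r → push 5,-35. Stack: [5, -35]
BINARY_OP // → 5 // -35 = -1. Stack: [-1]
STORE_FAST w → w=-1. Stack: []
LOAD_CONST → push 8. Stack: [8]
LOAD_FAST b → push 5. Stack: [8, 5]
BINARY_OP & → 8 & 5 = 0. Stack: [0]
LOAD_FAST b → push 5. Stack: [0, 5]
BINARY_OP // → 0 // 5 = 0. Stack: [0]
STORE_FAST r → r=0. Stack: []
LOAD_FAST_LOAD_FAST b,b → push 5,5. Stack: [5, 5]
BINARY_OP // → 5 // 5 = 1. Stack: [1]
LOAD_CONST → push 4. Stack: [1, 4]
BINARY_OP >> → 1 >> 4 = 0. Stack: [0]
STORE_FAST r → r=0. Stack: []
LOAD_FAST a → push 38. Stack: [38]
LOAD_CONST → push 3. Stack: [38, 3]
BINARY_OP << → 38 << 3 = 304. Stack: [304]
LOAD_CONST → push 4. Stack: [304, 4]
BINARY_OP << → 304 << 4 = 4864. Stack: [4864]
STORE_FAST w → w=4864. Stack: []
LOAD_FAST b → push 5. Stack: [5]
LOAD_CONST → push 6. Stack: [5, 6]
BINARY_OP + → 5 + 6 = 11. Stack: [11]
STORE_FAST w → w=11. Stack: []
LOAD_FAST_LOAD_FAST b,c → push 5,7. Stack: [5, 7]
BINARY_OP // → 5 // 7 = 0. Stack: [0]
LOAD_FAST c → push 7. Stack: [0, 7]
BINARY_OP - → 0 - 7 = -7. Stack: [-7]
STORE_FAST y → y=-7. Stack: []
LOAD_CONST → push 10. Stack: [10]
STORE_FAST y → y=10. Stack: []
LOAD_FAST_LOAD_FAST y,y → push 10,10. Stack: [10, 10]
BINARY_OP & → 10 & 10 = 10. Stack: [10]
RETURN_VALUE → return 10.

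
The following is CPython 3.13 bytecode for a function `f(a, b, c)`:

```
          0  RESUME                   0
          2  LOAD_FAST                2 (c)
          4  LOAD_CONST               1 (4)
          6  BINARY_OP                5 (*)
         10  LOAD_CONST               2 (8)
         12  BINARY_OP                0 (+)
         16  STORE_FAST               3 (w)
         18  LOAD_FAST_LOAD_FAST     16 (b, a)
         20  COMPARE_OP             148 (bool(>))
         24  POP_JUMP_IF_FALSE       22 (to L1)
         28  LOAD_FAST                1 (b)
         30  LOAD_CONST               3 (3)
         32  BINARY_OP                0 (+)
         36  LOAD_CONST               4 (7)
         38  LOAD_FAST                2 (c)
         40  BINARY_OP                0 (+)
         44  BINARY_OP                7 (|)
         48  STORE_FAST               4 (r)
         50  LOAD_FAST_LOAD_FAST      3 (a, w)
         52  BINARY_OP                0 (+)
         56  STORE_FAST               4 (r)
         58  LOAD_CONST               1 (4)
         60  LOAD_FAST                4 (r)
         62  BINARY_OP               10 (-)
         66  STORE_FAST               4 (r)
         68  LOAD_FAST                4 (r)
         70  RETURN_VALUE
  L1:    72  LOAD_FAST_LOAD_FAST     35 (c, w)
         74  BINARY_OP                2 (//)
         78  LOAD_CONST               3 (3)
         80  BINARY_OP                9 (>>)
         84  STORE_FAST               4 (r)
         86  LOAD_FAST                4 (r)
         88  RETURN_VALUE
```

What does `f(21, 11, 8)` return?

0

LOAD_FAST c → push 8. Stack: [8]
LOAD_CONST → push 4. Stack: [8, 4]
BINARY_OP * → 8 * 4 = 32. Stack: [32]
LOAD_CONST → push 8. Stack: [32, 8]
BINARY_OP + → 32 + 8 = 40. Stack: [40]
STORE_FAST w → w=40. Stack: []
LOAD_FAST_LOAD_FAST b,a → push 11,21. Stack: [11, 21]
COMPARE_OP bool(>) → 11 vs 21 = False. Stack: [False]
POP_JUMP_IF_FALSE → pop False; jump. Stack: []
LOAD_FAST_LOAD_FAST c,w → push 8,40. Stack: [8, 40]
BINARY_OP // → 8 // 40 = 0. Stack: [0]
LOAD_CONST → push 3. Stack: [0, 3]
BINARY_OP >> → 0 >> 3 = 0. Stack: [0]
STORE_FAST r → r=0. Stack: []
LOAD_FAST r → push 0. Stack: [0]
RETURN_VALUE → return 0.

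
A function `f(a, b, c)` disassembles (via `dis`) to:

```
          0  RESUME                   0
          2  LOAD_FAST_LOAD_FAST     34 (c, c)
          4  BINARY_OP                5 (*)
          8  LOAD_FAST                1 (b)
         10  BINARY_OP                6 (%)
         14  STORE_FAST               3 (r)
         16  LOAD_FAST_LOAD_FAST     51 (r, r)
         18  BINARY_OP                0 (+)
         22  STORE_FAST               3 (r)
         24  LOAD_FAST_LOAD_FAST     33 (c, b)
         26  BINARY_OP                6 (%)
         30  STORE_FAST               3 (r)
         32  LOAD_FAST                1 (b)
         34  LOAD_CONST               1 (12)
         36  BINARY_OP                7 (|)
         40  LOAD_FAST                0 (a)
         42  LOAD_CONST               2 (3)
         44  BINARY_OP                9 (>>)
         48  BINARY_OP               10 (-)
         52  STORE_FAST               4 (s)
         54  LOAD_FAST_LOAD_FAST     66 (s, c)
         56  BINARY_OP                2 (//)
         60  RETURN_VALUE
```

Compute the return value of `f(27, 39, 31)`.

LOAD_FAST_LOAD_FAST c,c → push 31,31. Stack: [31, 31]
BINARY_OP * → 31 * 31 = 961. Stack: [961]
LOAD_FAST b → push 39. Stack: [961, 39]
BINARY_OP % → 961 % 39 = 25. Stack: [25]
STORE_FAST r → r=25. Stack: []
LOAD_FAST_LOAD_FAST r,r → push 25,25. Stack: [25, 25]
BINARY_OP + → 25 + 25 = 50. Stack: [50]
STORE_FAST r → r=50. Stack: []
LOAD_FAST_LOAD_FAST c,b → push 31,39. Stack: [31, 39]
BINARY_OP % → 31 % 39 = 31. Stack: [31]
STORE_FAST r → r=31. Stack: []
LOAD_FAST b → push 39. Stack: [39]
LOAD_CONST → push 12. Stack: [39, 12]
BINARY_OP | → 39 | 12 = 47. Stack: [47]
LOAD_FAST a → push 27. Stack: [47, 27]
LOAD_CONST → push 3. Stack: [47, 27, 3]
BINARY_OP >> → 27 >> 3 = 3. Stack: [47, 3]
BINARY_OP - → 47 - 3 = 44. Stack: [44]
STORE_FAST s → s=44. Stack: []
LOAD_FAST_LOAD_FAST s,c → push 44,31. Stack: [44, 31]
BINARY_OP // → 44 // 31 = 1. Stack: [1]
RETURN_VALUE → return 1.

1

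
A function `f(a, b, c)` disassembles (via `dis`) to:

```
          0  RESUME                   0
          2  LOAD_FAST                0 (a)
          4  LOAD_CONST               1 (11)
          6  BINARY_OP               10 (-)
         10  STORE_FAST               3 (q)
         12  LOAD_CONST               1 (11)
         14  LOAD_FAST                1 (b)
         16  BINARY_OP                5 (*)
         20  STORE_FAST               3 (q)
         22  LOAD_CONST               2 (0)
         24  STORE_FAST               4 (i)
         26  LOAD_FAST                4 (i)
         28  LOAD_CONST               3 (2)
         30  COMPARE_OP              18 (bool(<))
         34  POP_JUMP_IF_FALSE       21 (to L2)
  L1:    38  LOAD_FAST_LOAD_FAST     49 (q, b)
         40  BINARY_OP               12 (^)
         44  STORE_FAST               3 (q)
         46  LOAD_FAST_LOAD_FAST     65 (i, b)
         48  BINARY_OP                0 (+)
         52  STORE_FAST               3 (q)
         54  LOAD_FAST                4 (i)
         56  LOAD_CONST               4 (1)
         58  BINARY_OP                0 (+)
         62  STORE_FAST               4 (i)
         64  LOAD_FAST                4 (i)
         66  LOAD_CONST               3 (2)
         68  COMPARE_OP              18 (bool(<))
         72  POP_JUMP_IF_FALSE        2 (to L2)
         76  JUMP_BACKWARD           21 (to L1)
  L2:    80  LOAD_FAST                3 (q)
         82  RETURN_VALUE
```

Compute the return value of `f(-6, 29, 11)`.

30

LOAD_FAST a → push -6. Stack: [-6]
LOAD_CONST → push 11. Stack: [-6, 11]
BINARY_OP - → -6 - 11 = -17. Stack: [-17]
STORE_FAST q → q=-17. Stack: []
LOAD_CONST → push 11. Stack: [11]
LOAD_FAST b → push 29. Stack: [11, 29]
BINARY_OP * → 11 * 29 = 319. Stack: [319]
STORE_FAST q → q=319. Stack: []
LOAD_CONST → push 0. Stack: [0]
STORE_FAST i → i=0. Stack: []
LOAD_FAST i → push 0. Stack: [0]
LOAD_CONST → push 2. Stack: [0, 2]
COMPARE_OP bool(<) → 0 vs 2 = True. Stack: [True]
POP_JUMP_IF_FALSE → pop True; no jump. Stack: []
LOAD_FAST_LOAD_FAST q,b → push 319,29. Stack: [319, 29]
BINARY_OP ^ → 319 ^ 29 = 290. Stack: [290]
STORE_FAST q → q=290. Stack: []
LOAD_FAST_LOAD_FAST i,b → push 0,29. Stack: [0, 29]
BINARY_OP + → 0 + 29 = 29. Stack: [29]
STORE_FAST q → q=29. Stack: []
LOAD_FAST i → push 0. Stack: [0]
LOAD_CONST → push 1. Stack: [0, 1]
BINARY_OP + → 0 + 1 = 1. Stack: [1]
STORE_FAST i → i=1. Stack: []
LOAD_FAST i → push 1. Stack: [1]
LOAD_CONST → push 2. Stack: [1, 2]
COMPARE_OP bool(<) → 1 vs 2 = True. Stack: [True]
POP_JUMP_IF_FALSE → pop True; no jump. Stack: []
LOAD_FAST_LOAD_FAST q,b → push 29,29. Stack: [29, 29]
BINARY_OP ^ → 29 ^ 29 = 0. Stack: [0]
STORE_FAST q → q=0. Stack: []
LOAD_FAST_LOAD_FAST i,b → push 1,29. Stack: [1, 29]
BINARY_OP + → 1 + 29 = 30. Stack: [30]
STORE_FAST q → q=30. Stack: []
LOAD_FAST i → push 1. Stack: [1]
LOAD_CONST → push 1. Stack: [1, 1]
BINARY_OP + → 1 + 1 = 2. Stack: [2]
STORE_FAST i → i=2. Stack: []
LOAD_FAST i → push 2. Stack: [2]
LOAD_CONST → push 2. Stack: [2, 2]
COMPARE_OP bool(<) → 2 vs 2 = False. Stack: [False]
POP_JUMP_IF_FALSE → pop False; jump. Stack: []
LOAD_FAST q → push 30. Stack: [30]
RETURN_VALUE → return 30.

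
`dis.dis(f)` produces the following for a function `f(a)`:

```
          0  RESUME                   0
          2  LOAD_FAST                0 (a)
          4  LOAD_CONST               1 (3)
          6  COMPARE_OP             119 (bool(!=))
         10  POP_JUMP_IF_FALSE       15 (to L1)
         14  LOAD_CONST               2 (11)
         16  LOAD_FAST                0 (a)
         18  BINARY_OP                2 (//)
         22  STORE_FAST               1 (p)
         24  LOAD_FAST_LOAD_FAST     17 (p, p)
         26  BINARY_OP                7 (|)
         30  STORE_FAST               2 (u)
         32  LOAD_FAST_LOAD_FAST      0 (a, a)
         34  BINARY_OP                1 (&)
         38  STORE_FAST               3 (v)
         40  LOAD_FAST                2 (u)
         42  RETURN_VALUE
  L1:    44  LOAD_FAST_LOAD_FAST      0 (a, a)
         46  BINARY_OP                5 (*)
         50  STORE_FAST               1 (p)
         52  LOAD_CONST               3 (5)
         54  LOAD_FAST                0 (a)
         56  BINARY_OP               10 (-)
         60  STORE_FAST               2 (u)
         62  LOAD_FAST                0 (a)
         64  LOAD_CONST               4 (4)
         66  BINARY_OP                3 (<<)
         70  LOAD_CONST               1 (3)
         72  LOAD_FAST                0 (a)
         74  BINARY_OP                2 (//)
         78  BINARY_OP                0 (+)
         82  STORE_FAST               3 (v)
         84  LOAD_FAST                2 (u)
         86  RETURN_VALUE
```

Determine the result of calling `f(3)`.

LOAD_FAST a → push 3. Stack: [3]
LOAD_CONST → push 3. Stack: [3, 3]
COMPARE_OP bool(!=) → 3 vs 3 = False. Stack: [False]
POP_JUMP_IF_FALSE → pop False; jump. Stack: []
LOAD_FAST_LOAD_FAST a,a → push 3,3. Stack: [3, 3]
BINARY_OP * → 3 * 3 = 9. Stack: [9]
STORE_FAST p → p=9. Stack: []
LOAD_CONST → push 5. Stack: [5]
LOAD_FAST a → push 3. Stack: [5, 3]
BINARY_OP - → 5 - 3 = 2. Stack: [2]
STORE_FAST u → u=2. Stack: []
LOAD_FAST a → push 3. Stack: [3]
LOAD_CONST → push 4. Stack: [3, 4]
BINARY_OP << → 3 << 4 = 48. Stack: [48]
LOAD_CONST → push 3. Stack: [48, 3]
LOAD_FAST a → push 3. Stack: [48, 3, 3]
BINARY_OP // → 3 // 3 = 1. Stack: [48, 1]
BINARY_OP + → 48 + 1 = 49. Stack: [49]
STORE_FAST v → v=49. Stack: []
LOAD_FAST u → push 2. Stack: [2]
RETURN_VALUE → return 2.

2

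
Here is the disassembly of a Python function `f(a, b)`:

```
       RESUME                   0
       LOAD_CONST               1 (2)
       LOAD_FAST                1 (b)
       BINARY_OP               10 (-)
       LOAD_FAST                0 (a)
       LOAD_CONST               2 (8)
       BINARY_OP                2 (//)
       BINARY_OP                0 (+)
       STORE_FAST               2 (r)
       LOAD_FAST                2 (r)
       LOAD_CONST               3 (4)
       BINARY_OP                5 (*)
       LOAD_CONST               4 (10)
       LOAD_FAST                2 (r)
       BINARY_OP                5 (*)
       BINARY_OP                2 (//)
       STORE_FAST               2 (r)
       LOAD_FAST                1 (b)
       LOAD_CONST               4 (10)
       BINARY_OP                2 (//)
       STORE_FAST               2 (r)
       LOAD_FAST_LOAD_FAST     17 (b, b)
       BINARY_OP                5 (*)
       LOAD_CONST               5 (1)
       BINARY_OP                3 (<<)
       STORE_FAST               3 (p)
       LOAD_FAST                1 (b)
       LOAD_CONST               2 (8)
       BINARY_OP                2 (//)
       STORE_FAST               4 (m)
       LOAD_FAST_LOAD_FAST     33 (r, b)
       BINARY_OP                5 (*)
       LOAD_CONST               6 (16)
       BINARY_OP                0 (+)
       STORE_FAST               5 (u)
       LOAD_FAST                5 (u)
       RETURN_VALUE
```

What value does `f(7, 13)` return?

29

LOAD_CONST → push 2. Stack: [2]
LOAD_FAST b → push 13. Stack: [2, 13]
BINARY_OP - → 2 - 13 = -11. Stack: [-11]
LOAD_FAST a → push 7. Stack: [-11, 7]
LOAD_CONST → push 8. Stack: [-11, 7, 8]
BINARY_OP // → 7 // 8 = 0. Stack: [-11, 0]
BINARY_OP + → -11 + 0 = -11. Stack: [-11]
STORE_FAST r → r=-11. Stack: []
LOAD_FAST r → push -11. Stack: [-11]
LOAD_CONST → push 4. Stack: [-11, 4]
BINARY_OP * → -11 * 4 = -44. Stack: [-44]
LOAD_CONST → push 10. Stack: [-44, 10]
LOAD_FAST r → push -11. Stack: [-44, 10, -11]
BINARY_OP * → 10 * -11 = -110. Stack: [-44, -110]
BINARY_OP // → -44 // -110 = 0. Stack: [0]
STORE_FAST r → r=0. Stack: []
LOAD_FAST b → push 13. Stack: [13]
LOAD_CONST → push 10. Stack: [13, 10]
BINARY_OP // → 13 // 10 = 1. Stack: [1]
STORE_FAST r → r=1. Stack: []
LOAD_FAST_LOAD_FAST b,b → push 13,13. Stack: [13, 13]
BINARY_OP * → 13 * 13 = 169. Stack: [169]
LOAD_CONST → push 1. Stack: [169, 1]
BINARY_OP << → 169 << 1 = 338. Stack: [338]
STORE_FAST p → p=338. Stack: []
LOAD_FAST b → push 13. Stack: [13]
LOAD_CONST → push 8. Stack: [13, 8]
BINARY_OP // → 13 // 8 = 1. Stack: [1]
STORE_FAST m → m=1. Stack: []
LOAD_FAST_LOAD_FAST r,b → push 1,13. Stack: [1, 13]
BINARY_OP * → 1 * 13 = 13. Stack: [13]
LOAD_CONST → push 16. Stack: [13, 16]
BINARY_OP + → 13 + 16 = 29. Stack: [29]
STORE_FAST u → u=29. Stack: []
LOAD_FAST u → push 29. Stack: [29]
RETURN_VALUE → return 29.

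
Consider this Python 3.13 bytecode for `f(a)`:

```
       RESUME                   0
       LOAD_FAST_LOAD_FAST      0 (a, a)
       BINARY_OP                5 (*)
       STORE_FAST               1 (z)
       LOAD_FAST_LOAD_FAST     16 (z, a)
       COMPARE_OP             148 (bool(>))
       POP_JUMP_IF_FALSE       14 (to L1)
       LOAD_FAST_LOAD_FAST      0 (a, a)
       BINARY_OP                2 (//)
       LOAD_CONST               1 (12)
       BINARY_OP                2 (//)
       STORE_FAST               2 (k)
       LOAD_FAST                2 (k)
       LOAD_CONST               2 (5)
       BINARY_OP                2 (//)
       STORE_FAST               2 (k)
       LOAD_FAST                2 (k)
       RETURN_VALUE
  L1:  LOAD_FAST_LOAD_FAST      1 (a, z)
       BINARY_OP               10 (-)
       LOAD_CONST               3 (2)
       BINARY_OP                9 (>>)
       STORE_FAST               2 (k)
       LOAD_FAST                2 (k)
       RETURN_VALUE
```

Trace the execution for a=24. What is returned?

LOAD_FAST_LOAD_FAST a,a → push 24,24. Stack: [24, 24]
BINARY_OP * → 24 * 24 = 576. Stack: [576]
STORE_FAST z → z=576. Stack: []
LOAD_FAST_LOAD_FAST z,a → push 576,24. Stack: [576, 24]
COMPARE_OP bool(>) → 576 vs 24 = True. Stack: [True]
POP_JUMP_IF_FALSE → pop True; no jump. Stack: []
LOAD_FAST_LOAD_FAST a,a → push 24,24. Stack: [24, 24]
BINARY_OP // → 24 // 24 = 1. Stack: [1]
LOAD_CONST → push 12. Stack: [1, 12]
BINARY_OP // → 1 // 12 = 0. Stack: [0]
STORE_FAST k → k=0. Stack: []
LOAD_FAST k → push 0. Stack: [0]
LOAD_CONST → push 5. Stack: [0, 5]
BINARY_OP // → 0 // 5 = 0. Stack: [0]
STORE_FAST k → k=0. Stack: []
LOAD_FAST k → push 0. Stack: [0]
RETURN_VALUE → return 0.

0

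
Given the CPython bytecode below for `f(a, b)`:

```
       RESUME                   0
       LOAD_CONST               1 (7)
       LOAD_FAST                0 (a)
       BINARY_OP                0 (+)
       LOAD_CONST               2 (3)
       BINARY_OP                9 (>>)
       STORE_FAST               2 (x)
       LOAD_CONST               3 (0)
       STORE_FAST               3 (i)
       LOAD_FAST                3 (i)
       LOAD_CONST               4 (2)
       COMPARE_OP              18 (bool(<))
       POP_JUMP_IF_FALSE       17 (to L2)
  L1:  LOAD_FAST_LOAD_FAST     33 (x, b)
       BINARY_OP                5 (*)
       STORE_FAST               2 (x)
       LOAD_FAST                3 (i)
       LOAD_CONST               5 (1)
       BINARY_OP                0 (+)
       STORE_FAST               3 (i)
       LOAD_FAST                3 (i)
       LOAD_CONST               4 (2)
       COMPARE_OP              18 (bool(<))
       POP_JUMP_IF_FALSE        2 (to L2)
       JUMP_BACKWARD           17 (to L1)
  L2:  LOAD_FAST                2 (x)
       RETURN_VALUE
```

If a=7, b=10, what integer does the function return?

LOAD_CONST → push 7. Stack: [7]
LOAD_FAST a → push 7. Stack: [7, 7]
BINARY_OP + → 7 + 7 = 14. Stack: [14]
LOAD_CONST → push 3. Stack: [14, 3]
BINARY_OP >> → 14 >> 3 = 1. Stack: [1]
STORE_FAST x → x=1. Stack: []
LOAD_CONST → push 0. Stack: [0]
STORE_FAST i → i=0. Stack: []
LOAD_FAST i → push 0. Stack: [0]
LOAD_CONST → push 2. Stack: [0, 2]
COMPARE_OP bool(<) → 0 vs 2 = True. Stack: [True]
POP_JUMP_IF_FALSE → pop True; no jump. Stack: []
LOAD_FAST_LOAD_FAST x,b → push 1,10. Stack: [1, 10]
BINARY_OP * → 1 * 10 = 10. Stack: [10]
STORE_FAST x → x=10. Stack: []
LOAD_FAST i → push 0. Stack: [0]
LOAD_CONST → push 1. Stack: [0, 1]
BINARY_OP + → 0 + 1 = 1. Stack: [1]
STORE_FAST i → i=1. Stack: []
LOAD_FAST i → push 1. Stack: [1]
LOAD_CONST → push 2. Stack: [1, 2]
COMPARE_OP bool(<) → 1 vs 2 = True. Stack: [True]
POP_JUMP_IF_FALSE → pop True; no jump. Stack: []
LOAD_FAST_LOAD_FAST x,b → push 10,10. Stack: [10, 10]
BINARY_OP * → 10 * 10 = 100. Stack: [100]
STORE_FAST x → x=100. Stack: []
LOAD_FAST i → push 1. Stack: [1]
LOAD_CONST → push 1. Stack: [1, 1]
BINARY_OP + → 1 + 1 = 2. Stack: [2]
STORE_FAST i → i=2. Stack: []
LOAD_FAST i → push 2. Stack: [2]
LOAD_CONST → push 2. Stack: [2, 2]
COMPARE_OP bool(<) → 2 vs 2 = False. Stack: [False]
POP_JUMP_IF_FALSE → pop False; jump. Stack: []
LOAD_FAST x → push 100. Stack: [100]
RETURN_VALUE → return 100.

100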